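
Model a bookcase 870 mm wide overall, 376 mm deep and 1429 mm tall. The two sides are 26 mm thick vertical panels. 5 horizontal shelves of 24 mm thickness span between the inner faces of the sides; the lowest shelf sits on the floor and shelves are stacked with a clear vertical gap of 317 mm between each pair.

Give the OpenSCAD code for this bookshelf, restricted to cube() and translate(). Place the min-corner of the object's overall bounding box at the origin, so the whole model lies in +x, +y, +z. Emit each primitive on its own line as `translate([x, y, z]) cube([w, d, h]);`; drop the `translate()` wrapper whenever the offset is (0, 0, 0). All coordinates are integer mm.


cube([26, 376, 1429]);
translate([844, 0, 0]) cube([26, 376, 1429]);
translate([26, 0, 0]) cube([818, 376, 24]);
translate([26, 0, 341]) cube([818, 376, 24]);
translate([26, 0, 682]) cube([818, 376, 24]);
translate([26, 0, 1023]) cube([818, 376, 24]);
translate([26, 0, 1364]) cube([818, 376, 24]);


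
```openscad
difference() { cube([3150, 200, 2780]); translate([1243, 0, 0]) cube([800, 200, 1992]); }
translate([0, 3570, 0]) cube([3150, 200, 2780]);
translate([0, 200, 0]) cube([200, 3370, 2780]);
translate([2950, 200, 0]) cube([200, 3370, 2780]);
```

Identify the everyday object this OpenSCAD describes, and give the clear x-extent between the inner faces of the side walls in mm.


A single room. The interior width is 2750 mm.

Four walls enclosing a rectangle with a door in the front wall — a room. Outside width 3150 minus two 200 mm walls gives 2750 mm.


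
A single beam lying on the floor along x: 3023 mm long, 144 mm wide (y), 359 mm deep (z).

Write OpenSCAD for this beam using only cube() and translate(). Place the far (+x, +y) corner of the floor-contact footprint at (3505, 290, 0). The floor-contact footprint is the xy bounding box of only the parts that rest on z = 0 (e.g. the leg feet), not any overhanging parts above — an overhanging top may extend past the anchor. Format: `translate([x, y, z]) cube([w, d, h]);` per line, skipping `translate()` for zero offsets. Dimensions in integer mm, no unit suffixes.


translate([482, 146, 0]) cube([3023, 144, 359]);


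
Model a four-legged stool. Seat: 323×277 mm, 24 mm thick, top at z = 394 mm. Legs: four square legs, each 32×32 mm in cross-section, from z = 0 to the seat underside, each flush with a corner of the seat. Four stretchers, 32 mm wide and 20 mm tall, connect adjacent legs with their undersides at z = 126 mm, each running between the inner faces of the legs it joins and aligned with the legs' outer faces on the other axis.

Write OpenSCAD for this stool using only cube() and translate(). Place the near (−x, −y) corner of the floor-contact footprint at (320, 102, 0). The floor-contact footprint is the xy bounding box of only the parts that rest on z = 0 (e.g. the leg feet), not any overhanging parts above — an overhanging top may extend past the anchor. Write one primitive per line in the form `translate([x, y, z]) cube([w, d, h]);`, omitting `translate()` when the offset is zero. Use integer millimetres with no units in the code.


// leg_h = 394 - 24 = 370
// stretcher span = 323 - 2*32 = 259
translate([320, 102, 370]) cube([323, 277, 24]);
translate([320, 102, 0]) cube([32, 32, 370]);
translate([611, 102, 0]) cube([32, 32, 370]);
translate([320, 347, 0]) cube([32, 32, 370]);
translate([611, 347, 0]) cube([32, 32, 370]);
translate([352, 102, 126]) cube([259, 32, 20]);
translate([352, 347, 126]) cube([259, 32, 20]);
translate([320, 134, 126]) cube([32, 213, 20]);
translate([611, 134, 126]) cube([32, 213, 20]);


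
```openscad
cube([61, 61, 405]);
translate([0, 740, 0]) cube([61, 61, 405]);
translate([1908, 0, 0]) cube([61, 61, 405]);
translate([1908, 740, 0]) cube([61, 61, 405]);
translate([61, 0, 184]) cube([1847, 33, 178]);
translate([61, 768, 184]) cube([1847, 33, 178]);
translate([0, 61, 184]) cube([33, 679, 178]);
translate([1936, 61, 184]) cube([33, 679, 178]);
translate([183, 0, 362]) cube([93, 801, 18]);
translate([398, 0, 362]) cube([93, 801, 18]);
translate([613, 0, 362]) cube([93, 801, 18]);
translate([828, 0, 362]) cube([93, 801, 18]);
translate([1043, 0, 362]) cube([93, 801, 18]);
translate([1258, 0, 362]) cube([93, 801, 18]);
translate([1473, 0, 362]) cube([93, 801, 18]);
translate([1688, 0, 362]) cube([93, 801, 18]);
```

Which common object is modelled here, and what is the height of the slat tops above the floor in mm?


A bed frame. The slat-top height is 380 mm.

Four posts, four rails, and a row of slats — a bed frame. Slats sit on the rails at z = 184 + 178 = 362; with slat thickness 18, the top is 380 mm.


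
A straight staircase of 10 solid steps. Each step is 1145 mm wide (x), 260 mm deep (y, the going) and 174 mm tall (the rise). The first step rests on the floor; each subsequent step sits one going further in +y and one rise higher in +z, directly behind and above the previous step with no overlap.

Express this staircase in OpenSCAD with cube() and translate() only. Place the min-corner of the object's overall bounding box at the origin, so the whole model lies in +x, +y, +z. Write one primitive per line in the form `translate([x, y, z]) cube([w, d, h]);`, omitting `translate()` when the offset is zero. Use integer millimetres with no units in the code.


cube([1145, 260, 174]);
translate([0, 260, 174]) cube([1145, 260, 174]);
translate([0, 520, 348]) cube([1145, 260, 174]);
translate([0, 780, 522]) cube([1145, 260, 174]);
translate([0, 1040, 696]) cube([1145, 260, 174]);
translate([0, 1300, 870]) cube([1145, 260, 174]);
translate([0, 1560, 1044]) cube([1145, 260, 174]);
translate([0, 1820, 1218]) cube([1145, 260, 174]);
translate([0, 2080, 1392]) cube([1145, 260, 174]);
translate([0, 2340, 1566]) cube([1145, 260, 174]);


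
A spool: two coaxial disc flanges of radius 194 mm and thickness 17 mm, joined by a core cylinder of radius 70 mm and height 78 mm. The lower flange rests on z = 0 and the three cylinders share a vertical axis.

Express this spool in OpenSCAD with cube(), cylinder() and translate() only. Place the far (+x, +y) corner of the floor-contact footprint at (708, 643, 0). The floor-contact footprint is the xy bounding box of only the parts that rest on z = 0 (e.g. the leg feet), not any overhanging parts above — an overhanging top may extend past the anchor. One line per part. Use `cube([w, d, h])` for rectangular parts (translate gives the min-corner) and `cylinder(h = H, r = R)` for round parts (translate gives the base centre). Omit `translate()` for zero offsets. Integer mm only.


translate([514, 449, 0]) cylinder(h = 17, r = 194);
translate([514, 449, 17]) cylinder(h = 78, r = 70);
translate([514, 449, 95]) cylinder(h = 17, r = 194);


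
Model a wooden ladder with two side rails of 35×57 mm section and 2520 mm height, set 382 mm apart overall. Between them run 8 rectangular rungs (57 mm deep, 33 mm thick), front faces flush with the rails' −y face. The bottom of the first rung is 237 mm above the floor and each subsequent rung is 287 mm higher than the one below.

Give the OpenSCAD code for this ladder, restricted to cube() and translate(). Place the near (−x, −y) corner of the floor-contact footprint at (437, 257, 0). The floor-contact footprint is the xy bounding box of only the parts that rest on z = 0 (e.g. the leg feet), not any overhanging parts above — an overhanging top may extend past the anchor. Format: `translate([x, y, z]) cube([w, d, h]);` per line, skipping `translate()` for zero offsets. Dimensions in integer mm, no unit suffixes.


// rung span = 382 - 2*35 = 312
// rung[k] z = 237 + k*287
translate([437, 257, 0]) cube([35, 57, 2520]);
translate([784, 257, 0]) cube([35, 57, 2520]);
translate([472, 257, 237]) cube([312, 57, 33]);
translate([472, 257, 524]) cube([312, 57, 33]);
translate([472, 257, 811]) cube([312, 57, 33]);
translate([472, 257, 1098]) cube([312, 57, 33]);
translate([472, 257, 1385]) cube([312, 57, 33]);
translate([472, 257, 1672]) cube([312, 57, 33]);
translate([472, 257, 1959]) cube([312, 57, 33]);
translate([472, 257, 2246]) cube([312, 57, 33]);


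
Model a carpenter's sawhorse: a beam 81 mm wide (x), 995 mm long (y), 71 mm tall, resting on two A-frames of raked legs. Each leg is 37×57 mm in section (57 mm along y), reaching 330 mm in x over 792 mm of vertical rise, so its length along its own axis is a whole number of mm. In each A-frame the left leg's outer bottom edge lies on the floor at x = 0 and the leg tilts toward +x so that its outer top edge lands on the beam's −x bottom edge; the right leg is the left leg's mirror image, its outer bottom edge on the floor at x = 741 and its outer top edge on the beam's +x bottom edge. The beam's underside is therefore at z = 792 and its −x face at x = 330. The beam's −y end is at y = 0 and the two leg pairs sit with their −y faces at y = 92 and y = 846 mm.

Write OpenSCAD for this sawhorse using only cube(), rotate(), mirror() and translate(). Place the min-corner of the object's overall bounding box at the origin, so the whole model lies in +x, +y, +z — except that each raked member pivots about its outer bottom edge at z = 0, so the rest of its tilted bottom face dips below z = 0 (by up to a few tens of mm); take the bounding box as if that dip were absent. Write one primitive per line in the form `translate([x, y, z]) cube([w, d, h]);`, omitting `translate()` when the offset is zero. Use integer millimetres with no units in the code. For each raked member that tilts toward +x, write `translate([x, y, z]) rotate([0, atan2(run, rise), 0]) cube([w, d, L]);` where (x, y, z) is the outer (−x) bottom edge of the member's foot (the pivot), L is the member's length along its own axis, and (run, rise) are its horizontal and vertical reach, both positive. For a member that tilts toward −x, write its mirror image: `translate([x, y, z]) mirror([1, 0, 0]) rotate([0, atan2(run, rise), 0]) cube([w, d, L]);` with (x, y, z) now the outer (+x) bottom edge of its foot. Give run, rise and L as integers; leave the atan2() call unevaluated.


translate([330, 0, 792]) cube([81, 995, 71]);
translate([0, 92, 0]) rotate([0, atan2(330, 792), 0]) cube([37, 57, 858]);
translate([741, 92, 0]) mirror([1, 0, 0]) rotate([0, atan2(330, 792), 0]) cube([37, 57, 858]);
translate([0, 846, 0]) rotate([0, atan2(330, 792), 0]) cube([37, 57, 858]);
translate([741, 846, 0]) mirror([1, 0, 0]) rotate([0, atan2(330, 792), 0]) cube([37, 57, 858]);


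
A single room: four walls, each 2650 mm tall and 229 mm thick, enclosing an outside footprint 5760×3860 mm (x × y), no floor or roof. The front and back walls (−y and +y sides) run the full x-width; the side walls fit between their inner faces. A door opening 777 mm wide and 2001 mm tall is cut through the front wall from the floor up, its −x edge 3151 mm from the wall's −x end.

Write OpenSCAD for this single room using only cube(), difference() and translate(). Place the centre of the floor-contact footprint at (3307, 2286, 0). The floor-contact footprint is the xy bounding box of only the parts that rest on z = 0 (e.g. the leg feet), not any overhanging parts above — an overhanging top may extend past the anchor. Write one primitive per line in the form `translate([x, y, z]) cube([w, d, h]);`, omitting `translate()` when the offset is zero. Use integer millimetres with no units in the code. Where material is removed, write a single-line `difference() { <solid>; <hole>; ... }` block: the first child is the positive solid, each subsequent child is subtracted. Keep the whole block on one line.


difference() { translate([427, 356, 0]) cube([5760, 229, 2650]); translate([3578, 356, 0]) cube([777, 229, 2001]); }
translate([427, 3987, 0]) cube([5760, 229, 2650]);
translate([427, 585, 0]) cube([229, 3402, 2650]);
translate([5958, 585, 0]) cube([229, 3402, 2650]);


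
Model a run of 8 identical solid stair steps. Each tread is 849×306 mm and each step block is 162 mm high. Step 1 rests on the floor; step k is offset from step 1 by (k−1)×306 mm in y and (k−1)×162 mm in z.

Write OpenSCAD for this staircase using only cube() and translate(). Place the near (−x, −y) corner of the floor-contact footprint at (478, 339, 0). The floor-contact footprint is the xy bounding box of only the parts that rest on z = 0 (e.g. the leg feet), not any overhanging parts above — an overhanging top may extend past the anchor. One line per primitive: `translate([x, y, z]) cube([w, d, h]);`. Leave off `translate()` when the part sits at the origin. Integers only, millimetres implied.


translate([478, 339, 0]) cube([849, 306, 162]);
translate([478, 645, 162]) cube([849, 306, 162]);
translate([478, 951, 324]) cube([849, 306, 162]);
translate([478, 1257, 486]) cube([849, 306, 162]);
translate([478, 1563, 648]) cube([849, 306, 162]);
translate([478, 1869, 810]) cube([849, 306, 162]);
translate([478, 2175, 972]) cube([849, 306, 162]);
translate([478, 2481, 1134]) cube([849, 306, 162]);


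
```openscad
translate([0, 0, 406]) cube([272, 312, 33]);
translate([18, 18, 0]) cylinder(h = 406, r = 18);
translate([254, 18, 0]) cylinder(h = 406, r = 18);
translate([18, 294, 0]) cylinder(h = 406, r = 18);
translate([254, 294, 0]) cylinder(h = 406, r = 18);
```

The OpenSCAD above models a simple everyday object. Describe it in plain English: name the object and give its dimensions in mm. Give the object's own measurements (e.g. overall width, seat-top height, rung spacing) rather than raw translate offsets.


A simple wooden stool: a rectangular seat 272 mm (x) by 312 mm (y), 33 mm thick, top face at z = 439 mm, on four round legs, each 36 mm in diameter. The legs rest on z = 0, each leg's axis is inset half a diameter from the nearest pair of seat edges (so the leg's bounding box is flush with the corner).


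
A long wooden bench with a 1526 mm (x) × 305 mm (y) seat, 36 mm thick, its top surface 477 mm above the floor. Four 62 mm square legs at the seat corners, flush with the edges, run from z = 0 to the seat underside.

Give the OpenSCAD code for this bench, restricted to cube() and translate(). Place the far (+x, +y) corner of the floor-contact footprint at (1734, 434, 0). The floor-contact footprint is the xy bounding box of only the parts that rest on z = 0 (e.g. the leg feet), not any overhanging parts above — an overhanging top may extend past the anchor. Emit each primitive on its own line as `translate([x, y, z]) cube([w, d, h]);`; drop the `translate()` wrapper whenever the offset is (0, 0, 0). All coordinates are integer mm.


translate([208, 129, 441]) cube([1526, 305, 36]);
translate([208, 129, 0]) cube([62, 62, 441]);
translate([208, 372, 0]) cube([62, 62, 441]);
translate([1672, 129, 0]) cube([62, 62, 441]);
translate([1672, 372, 0]) cube([62, 62, 441]);


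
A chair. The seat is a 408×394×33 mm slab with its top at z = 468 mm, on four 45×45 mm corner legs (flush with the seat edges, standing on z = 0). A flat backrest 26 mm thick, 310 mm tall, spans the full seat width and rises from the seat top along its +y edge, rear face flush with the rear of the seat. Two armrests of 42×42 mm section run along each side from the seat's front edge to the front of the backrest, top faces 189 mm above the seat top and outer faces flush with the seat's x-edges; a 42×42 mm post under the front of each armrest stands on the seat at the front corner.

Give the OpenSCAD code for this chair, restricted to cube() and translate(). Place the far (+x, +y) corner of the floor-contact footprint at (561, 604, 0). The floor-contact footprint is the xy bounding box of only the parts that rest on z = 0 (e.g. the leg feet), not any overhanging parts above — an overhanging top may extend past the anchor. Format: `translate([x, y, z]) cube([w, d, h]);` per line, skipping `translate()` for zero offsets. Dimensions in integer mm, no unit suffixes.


// leg_h = 468 - 33 = 435
// arm post h = 189 - 42 = 147
translate([153, 210, 435]) cube([408, 394, 33]);
translate([153, 210, 0]) cube([45, 45, 435]);
translate([516, 210, 0]) cube([45, 45, 435]);
translate([153, 559, 0]) cube([45, 45, 435]);
translate([516, 559, 0]) cube([45, 45, 435]);
translate([153, 578, 468]) cube([408, 26, 310]);
translate([153, 210, 615]) cube([42, 368, 42]);
translate([519, 210, 615]) cube([42, 368, 42]);
translate([153, 210, 468]) cube([42, 42, 147]);
translate([519, 210, 468]) cube([42, 42, 147]);


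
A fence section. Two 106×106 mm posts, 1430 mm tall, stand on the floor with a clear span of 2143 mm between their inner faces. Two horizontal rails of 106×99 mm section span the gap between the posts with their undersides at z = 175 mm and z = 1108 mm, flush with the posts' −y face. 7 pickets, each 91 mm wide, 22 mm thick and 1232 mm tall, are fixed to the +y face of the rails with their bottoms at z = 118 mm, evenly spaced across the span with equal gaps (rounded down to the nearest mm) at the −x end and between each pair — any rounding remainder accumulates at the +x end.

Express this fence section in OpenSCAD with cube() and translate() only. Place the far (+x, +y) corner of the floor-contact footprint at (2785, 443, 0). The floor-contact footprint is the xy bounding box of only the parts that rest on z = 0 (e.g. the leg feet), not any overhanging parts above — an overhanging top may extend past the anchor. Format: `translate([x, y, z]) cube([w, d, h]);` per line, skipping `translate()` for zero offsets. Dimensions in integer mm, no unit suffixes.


translate([430, 337, 0]) cube([106, 106, 1430]);
translate([2679, 337, 0]) cube([106, 106, 1430]);
translate([536, 337, 175]) cube([2143, 106, 99]);
translate([536, 337, 1108]) cube([2143, 106, 99]);
translate([724, 443, 118]) cube([91, 22, 1232]);
translate([1003, 443, 118]) cube([91, 22, 1232]);
translate([1282, 443, 118]) cube([91, 22, 1232]);
translate([1561, 443, 118]) cube([91, 22, 1232]);
translate([1840, 443, 118]) cube([91, 22, 1232]);
translate([2119, 443, 118]) cube([91, 22, 1232]);
translate([2398, 443, 118]) cube([91, 22, 1232]);


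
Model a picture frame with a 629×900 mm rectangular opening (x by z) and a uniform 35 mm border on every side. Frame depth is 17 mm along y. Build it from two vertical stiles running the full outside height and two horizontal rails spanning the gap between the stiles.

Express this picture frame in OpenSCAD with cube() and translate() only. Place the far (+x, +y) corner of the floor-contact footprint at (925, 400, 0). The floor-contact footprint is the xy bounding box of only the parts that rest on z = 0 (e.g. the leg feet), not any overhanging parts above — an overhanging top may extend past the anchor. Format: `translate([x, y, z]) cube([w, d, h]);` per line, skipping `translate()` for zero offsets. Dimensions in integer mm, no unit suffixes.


translate([226, 383, 0]) cube([35, 17, 970]);
translate([890, 383, 0]) cube([35, 17, 970]);
translate([261, 383, 0]) cube([629, 17, 35]);
translate([261, 383, 935]) cube([629, 17, 35]);


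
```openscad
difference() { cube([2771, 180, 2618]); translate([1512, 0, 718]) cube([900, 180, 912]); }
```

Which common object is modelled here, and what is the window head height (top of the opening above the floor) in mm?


A wall with a window opening. The window head height is 1630 mm.

A wall with a rectangular opening subtracted — a window. Sill at z = 718, opening 912 mm tall, so the head is at 718 + 912 = 1630 mm.


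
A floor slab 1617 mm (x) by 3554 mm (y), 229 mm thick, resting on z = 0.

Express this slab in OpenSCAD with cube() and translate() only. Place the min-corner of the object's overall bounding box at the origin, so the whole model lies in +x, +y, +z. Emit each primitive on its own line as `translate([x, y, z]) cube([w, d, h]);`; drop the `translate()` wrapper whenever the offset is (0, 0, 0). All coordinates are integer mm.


cube([1617, 3554, 229]);


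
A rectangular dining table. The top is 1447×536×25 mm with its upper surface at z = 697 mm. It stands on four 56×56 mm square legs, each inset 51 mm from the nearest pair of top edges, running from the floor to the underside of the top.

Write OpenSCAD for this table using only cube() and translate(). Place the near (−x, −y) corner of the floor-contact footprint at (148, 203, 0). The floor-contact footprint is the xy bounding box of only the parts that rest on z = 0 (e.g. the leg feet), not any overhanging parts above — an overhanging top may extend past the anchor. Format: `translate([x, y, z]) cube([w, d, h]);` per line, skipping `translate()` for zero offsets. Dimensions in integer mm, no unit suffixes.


translate([97, 152, 672]) cube([1447, 536, 25]);
translate([148, 203, 0]) cube([56, 56, 672]);
translate([1437, 203, 0]) cube([56, 56, 672]);
translate([148, 581, 0]) cube([56, 56, 672]);
translate([1437, 581, 0]) cube([56, 56, 672]);


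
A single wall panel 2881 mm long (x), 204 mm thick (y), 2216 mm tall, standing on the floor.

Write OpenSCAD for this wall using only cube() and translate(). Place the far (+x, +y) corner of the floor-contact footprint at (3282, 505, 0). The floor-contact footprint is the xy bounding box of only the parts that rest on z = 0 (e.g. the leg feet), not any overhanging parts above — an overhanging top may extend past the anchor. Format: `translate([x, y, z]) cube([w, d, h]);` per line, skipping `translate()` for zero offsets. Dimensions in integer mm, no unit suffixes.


translate([401, 301, 0]) cube([2881, 204, 2216]);


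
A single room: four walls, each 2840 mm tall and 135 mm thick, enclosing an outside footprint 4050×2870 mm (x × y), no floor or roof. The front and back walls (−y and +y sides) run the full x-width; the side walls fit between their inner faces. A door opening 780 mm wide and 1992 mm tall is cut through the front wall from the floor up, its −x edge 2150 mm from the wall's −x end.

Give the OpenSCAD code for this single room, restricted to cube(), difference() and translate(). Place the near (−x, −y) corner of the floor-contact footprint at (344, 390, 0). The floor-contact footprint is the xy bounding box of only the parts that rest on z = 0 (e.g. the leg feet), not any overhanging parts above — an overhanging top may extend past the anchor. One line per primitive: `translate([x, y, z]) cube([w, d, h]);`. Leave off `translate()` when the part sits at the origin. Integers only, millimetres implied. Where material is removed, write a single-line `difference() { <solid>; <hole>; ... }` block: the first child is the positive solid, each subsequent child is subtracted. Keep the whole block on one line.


difference() { translate([344, 390, 0]) cube([4050, 135, 2840]); translate([2494, 390, 0]) cube([780, 135, 1992]); }
translate([344, 3125, 0]) cube([4050, 135, 2840]);
translate([344, 525, 0]) cube([135, 2600, 2840]);
translate([4259, 525, 0]) cube([135, 2600, 2840]);


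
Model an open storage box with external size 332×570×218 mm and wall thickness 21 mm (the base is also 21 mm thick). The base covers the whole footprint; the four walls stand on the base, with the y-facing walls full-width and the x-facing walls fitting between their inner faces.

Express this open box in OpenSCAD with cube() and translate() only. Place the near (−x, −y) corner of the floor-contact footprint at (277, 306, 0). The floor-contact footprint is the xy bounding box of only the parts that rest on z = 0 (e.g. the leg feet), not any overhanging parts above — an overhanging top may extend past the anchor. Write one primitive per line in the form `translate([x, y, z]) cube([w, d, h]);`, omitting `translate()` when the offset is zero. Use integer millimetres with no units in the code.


translate([277, 306, 0]) cube([332, 570, 21]);
translate([277, 306, 21]) cube([332, 21, 197]);
translate([277, 855, 21]) cube([332, 21, 197]);
translate([277, 327, 21]) cube([21, 528, 197]);
translate([588, 327, 21]) cube([21, 528, 197]);


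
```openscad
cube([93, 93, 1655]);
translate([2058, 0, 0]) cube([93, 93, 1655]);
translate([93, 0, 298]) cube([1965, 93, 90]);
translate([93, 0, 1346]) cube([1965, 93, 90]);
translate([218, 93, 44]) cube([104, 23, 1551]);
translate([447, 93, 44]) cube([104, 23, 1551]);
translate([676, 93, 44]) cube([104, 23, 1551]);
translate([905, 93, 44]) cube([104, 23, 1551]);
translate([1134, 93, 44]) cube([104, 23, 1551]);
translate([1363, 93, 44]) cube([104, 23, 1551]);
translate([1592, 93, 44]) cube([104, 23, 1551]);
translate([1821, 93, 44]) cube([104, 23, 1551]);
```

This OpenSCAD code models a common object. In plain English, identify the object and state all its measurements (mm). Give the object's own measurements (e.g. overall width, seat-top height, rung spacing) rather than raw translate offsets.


A fence section. Two 93×93 mm posts, 1655 mm tall, stand on the floor with a clear span of 1965 mm between their inner faces. Two horizontal rails of 93×90 mm section span the gap between the posts with their undersides at z = 298 mm and z = 1346 mm, flush with the posts' −y face. 8 pickets, each 104 mm wide, 23 mm thick and 1551 mm tall, are fixed to the +y face of the rails with their bottoms at z = 44 mm, spaced across the span with a 125 mm gap after the −x post and between neighbouring pickets, with 133 mm left before the +x post.


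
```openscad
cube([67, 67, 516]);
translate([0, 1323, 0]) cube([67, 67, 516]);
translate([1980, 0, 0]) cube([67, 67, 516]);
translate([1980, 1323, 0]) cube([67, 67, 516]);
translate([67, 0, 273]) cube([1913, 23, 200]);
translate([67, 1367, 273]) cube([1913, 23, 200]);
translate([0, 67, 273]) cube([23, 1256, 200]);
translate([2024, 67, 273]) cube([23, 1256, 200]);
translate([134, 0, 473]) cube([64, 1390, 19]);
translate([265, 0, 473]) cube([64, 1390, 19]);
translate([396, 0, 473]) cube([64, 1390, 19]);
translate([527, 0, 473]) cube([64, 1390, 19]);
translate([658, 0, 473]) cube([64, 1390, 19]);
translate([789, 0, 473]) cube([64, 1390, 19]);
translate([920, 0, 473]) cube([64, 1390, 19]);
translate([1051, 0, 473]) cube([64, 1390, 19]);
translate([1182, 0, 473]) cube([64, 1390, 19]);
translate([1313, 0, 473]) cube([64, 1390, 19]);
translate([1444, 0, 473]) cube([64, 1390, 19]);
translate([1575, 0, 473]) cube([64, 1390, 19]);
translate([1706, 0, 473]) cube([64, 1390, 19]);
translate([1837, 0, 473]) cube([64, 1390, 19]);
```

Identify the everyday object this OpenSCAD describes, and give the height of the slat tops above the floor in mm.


A bed frame. The slat-top height is 492 mm.

Four posts, four rails, and a row of slats — a bed frame. Slats sit on the rails at z = 273 + 200 = 473; with slat thickness 19, the top is 492 mm.


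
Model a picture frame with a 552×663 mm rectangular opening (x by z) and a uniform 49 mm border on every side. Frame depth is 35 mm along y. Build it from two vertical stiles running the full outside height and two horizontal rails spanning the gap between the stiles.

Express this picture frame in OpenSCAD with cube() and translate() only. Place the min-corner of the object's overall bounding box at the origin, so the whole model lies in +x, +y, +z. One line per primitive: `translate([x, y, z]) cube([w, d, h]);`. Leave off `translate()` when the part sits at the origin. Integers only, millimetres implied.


cube([49, 35, 761]);
translate([601, 0, 0]) cube([49, 35, 761]);
translate([49, 0, 0]) cube([552, 35, 49]);
translate([49, 0, 712]) cube([552, 35, 49]);


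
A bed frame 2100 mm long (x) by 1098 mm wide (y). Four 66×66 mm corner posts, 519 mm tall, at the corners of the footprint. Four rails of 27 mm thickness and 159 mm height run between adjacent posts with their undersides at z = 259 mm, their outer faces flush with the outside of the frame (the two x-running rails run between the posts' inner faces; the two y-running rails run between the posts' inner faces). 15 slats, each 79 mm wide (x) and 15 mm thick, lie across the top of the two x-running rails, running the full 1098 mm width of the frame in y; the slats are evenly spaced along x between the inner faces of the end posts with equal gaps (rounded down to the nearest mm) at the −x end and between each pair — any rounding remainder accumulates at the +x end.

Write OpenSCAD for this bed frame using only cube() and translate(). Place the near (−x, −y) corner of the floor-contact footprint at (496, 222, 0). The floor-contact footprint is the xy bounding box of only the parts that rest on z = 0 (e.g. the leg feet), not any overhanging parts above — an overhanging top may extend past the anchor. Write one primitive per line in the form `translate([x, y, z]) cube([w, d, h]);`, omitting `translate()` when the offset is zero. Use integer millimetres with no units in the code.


// slat z = rail_z + rail_h = 259 + 159 = 418
// slat gap = ⌊(1968 − 15·79) / 16⌋ = 48
translate([496, 222, 0]) cube([66, 66, 519]);
translate([496, 1254, 0]) cube([66, 66, 519]);
translate([2530, 222, 0]) cube([66, 66, 519]);
translate([2530, 1254, 0]) cube([66, 66, 519]);
translate([562, 222, 259]) cube([1968, 27, 159]);
translate([562, 1293, 259]) cube([1968, 27, 159]);
translate([496, 288, 259]) cube([27, 966, 159]);
translate([2569, 288, 259]) cube([27, 966, 159]);
translate([610, 222, 418]) cube([79, 1098, 15]);
translate([737, 222, 418]) cube([79, 1098, 15]);
translate([864, 222, 418]) cube([79, 1098, 15]);
translate([991, 222, 418]) cube([79, 1098, 15]);
translate([1118, 222, 418]) cube([79, 1098, 15]);
translate([1245, 222, 418]) cube([79, 1098, 15]);
translate([1372, 222, 418]) cube([79, 1098, 15]);
translate([1499, 222, 418]) cube([79, 1098, 15]);
translate([1626, 222, 418]) cube([79, 1098, 15]);
translate([1753, 222, 418]) cube([79, 1098, 15]);
translate([1880, 222, 418]) cube([79, 1098, 15]);
translate([2007, 222, 418]) cube([79, 1098, 15]);
translate([2134, 222, 418]) cube([79, 1098, 15]);
translate([2261, 222, 418]) cube([79, 1098, 15]);
translate([2388, 222, 418]) cube([79, 1098, 15]);


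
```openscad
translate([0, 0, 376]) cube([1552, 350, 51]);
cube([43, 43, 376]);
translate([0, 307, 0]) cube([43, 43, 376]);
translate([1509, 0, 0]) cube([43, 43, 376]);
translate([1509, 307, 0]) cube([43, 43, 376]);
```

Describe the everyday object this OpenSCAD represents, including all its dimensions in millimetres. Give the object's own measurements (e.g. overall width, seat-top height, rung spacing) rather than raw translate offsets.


A bench: a 1552×350 mm seat slab, 51 mm thick, top at z = 427 mm, on four 43×43 mm square legs flush with the seat corners and standing on z = 0.


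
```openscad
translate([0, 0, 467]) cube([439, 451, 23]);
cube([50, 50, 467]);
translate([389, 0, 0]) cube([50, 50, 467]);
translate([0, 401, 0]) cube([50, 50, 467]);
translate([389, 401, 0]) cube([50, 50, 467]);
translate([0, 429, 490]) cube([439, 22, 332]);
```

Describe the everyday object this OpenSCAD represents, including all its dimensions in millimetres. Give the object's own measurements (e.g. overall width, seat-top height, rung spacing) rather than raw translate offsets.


A chair. The seat is a 439×451×23 mm slab with its top at z = 490 mm, on four 50×50 mm corner legs (flush with the seat edges, standing on z = 0). A flat backrest 22 mm thick, 332 mm tall, spans the full seat width and rises from the seat top along its +y edge, rear face flush with the rear of the seat.


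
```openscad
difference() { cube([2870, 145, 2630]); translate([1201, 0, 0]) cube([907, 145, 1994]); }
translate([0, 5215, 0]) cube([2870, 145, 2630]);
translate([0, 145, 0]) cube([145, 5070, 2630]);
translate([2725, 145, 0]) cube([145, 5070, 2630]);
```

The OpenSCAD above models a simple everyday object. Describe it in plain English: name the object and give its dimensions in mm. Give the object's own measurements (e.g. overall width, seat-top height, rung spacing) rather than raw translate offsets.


A single room: four walls, each 2630 mm tall and 145 mm thick, enclosing an outside footprint 2870×5360 mm (x × y), no floor or roof. The front and back walls (−y and +y sides) run the full x-width; the side walls fit between their inner faces. A door opening 907 mm wide and 1994 mm tall is cut through the front wall from the floor up, its −x edge 1201 mm from the wall's −x end.


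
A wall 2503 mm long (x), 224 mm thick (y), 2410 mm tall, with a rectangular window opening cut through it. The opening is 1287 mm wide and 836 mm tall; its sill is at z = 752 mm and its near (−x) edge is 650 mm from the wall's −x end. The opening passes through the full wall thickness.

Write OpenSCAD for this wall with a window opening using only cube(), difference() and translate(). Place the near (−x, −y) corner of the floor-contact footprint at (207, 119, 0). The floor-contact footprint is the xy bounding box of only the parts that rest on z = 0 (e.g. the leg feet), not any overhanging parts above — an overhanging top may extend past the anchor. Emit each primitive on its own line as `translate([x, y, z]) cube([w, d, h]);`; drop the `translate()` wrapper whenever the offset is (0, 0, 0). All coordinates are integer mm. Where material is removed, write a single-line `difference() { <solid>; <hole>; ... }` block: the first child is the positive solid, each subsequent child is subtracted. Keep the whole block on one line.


difference() { translate([207, 119, 0]) cube([2503, 224, 2410]); translate([857, 119, 752]) cube([1287, 224, 836]); }


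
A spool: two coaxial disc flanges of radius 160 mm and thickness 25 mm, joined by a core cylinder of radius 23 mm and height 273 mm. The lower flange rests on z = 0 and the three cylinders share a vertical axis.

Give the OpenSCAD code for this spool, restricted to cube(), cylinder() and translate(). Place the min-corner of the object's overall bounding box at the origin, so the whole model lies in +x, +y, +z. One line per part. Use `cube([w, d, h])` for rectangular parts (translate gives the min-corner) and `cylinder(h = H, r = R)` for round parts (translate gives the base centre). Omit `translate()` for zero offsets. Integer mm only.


translate([160, 160, 0]) cylinder(h = 25, r = 160);
translate([160, 160, 25]) cylinder(h = 273, r = 23);
translate([160, 160, 298]) cylinder(h = 25, r = 160);


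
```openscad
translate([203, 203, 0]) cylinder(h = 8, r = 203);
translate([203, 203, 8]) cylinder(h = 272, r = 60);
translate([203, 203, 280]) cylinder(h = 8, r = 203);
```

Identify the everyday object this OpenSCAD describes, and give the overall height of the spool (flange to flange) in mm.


A spool. The overall height is 288 mm.

Three coaxial cylinders, large–small–large — a spool. Two 8 mm flanges and a 272 mm core give 8 + 272 + 8 = 288 mm.


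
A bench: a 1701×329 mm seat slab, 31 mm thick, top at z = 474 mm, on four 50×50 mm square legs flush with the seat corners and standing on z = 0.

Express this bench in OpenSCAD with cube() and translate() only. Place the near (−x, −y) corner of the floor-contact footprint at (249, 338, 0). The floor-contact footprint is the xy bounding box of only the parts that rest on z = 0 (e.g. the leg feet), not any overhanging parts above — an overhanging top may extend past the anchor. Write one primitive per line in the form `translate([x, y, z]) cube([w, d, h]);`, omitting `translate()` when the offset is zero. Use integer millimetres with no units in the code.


translate([249, 338, 443]) cube([1701, 329, 31]);
translate([249, 338, 0]) cube([50, 50, 443]);
translate([249, 617, 0]) cube([50, 50, 443]);
translate([1900, 338, 0]) cube([50, 50, 443]);
translate([1900, 617, 0]) cube([50, 50, 443]);


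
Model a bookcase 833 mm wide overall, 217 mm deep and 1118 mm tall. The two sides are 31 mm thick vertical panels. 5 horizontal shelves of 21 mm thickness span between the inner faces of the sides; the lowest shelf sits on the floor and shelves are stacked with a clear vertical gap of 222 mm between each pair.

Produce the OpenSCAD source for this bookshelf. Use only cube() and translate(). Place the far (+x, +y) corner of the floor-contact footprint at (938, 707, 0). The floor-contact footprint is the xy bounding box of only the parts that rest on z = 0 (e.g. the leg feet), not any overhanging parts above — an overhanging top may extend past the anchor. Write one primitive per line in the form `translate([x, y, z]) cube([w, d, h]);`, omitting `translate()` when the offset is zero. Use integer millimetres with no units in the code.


translate([105, 490, 0]) cube([31, 217, 1118]);
translate([907, 490, 0]) cube([31, 217, 1118]);
translate([136, 490, 0]) cube([771, 217, 21]);
translate([136, 490, 243]) cube([771, 217, 21]);
translate([136, 490, 486]) cube([771, 217, 21]);
translate([136, 490, 729]) cube([771, 217, 21]);
translate([136, 490, 972]) cube([771, 217, 21]);


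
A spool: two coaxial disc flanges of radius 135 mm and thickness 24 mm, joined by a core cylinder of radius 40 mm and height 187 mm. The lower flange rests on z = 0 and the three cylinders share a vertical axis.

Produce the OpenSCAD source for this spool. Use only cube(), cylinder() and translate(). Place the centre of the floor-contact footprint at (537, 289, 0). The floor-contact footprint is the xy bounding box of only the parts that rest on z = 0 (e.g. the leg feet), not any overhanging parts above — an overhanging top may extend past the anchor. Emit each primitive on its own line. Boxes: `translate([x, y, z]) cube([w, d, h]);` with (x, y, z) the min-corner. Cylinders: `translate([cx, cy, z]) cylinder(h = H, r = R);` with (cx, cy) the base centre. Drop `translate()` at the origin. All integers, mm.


translate([537, 289, 0]) cylinder(h = 24, r = 135);
translate([537, 289, 24]) cylinder(h = 187, r = 40);
translate([537, 289, 211]) cylinder(h = 24, r = 135);


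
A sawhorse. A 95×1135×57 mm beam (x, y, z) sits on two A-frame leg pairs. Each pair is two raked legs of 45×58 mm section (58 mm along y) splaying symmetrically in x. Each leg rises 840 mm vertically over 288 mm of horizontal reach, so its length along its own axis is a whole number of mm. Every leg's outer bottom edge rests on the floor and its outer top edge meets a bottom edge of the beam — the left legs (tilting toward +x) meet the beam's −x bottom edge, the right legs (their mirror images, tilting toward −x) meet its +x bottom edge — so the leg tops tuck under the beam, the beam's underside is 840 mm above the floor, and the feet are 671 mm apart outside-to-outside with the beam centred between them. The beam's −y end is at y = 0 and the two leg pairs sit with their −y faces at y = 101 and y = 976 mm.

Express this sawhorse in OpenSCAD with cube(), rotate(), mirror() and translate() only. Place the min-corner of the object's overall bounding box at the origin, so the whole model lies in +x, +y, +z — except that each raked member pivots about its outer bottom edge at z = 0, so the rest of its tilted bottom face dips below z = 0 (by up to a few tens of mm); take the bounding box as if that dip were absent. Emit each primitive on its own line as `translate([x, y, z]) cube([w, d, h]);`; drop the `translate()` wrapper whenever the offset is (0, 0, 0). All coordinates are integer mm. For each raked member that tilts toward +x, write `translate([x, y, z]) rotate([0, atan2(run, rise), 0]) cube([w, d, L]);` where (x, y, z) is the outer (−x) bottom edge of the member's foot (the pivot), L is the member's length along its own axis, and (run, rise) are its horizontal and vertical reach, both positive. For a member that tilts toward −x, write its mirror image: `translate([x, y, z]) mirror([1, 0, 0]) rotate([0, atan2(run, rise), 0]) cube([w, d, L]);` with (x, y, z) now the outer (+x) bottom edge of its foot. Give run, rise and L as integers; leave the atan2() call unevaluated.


translate([288, 0, 840]) cube([95, 1135, 57]);
translate([0, 101, 0]) rotate([0, atan2(288, 840), 0]) cube([45, 58, 888]);
translate([671, 101, 0]) mirror([1, 0, 0]) rotate([0, atan2(288, 840), 0]) cube([45, 58, 888]);
translate([0, 976, 0]) rotate([0, atan2(288, 840), 0]) cube([45, 58, 888]);
translate([671, 976, 0]) mirror([1, 0, 0]) rotate([0, atan2(288, 840), 0]) cube([45, 58, 888]);


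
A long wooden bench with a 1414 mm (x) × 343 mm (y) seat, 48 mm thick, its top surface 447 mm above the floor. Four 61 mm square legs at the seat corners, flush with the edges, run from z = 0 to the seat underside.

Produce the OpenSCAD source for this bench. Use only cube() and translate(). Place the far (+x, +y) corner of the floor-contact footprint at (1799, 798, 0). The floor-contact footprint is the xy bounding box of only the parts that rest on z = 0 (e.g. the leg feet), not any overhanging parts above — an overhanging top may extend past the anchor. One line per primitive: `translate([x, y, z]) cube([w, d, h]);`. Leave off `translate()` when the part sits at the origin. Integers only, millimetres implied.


// leg_h = 447 − 48 = 399
translate([385, 455, 399]) cube([1414, 343, 48]);
translate([385, 455, 0]) cube([61, 61, 399]);
translate([385, 737, 0]) cube([61, 61, 399]);
translate([1738, 455, 0]) cube([61, 61, 399]);
translate([1738, 737, 0]) cube([61, 61, 399]);
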